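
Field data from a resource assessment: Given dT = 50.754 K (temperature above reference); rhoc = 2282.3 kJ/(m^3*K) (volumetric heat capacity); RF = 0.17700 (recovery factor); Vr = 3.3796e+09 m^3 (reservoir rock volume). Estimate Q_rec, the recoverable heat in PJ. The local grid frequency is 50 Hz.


Step 1: Q_s = Vr*rhoc*dT/1e12 = 3.3796e+09*2282.3*50.754/1e12 = 391.4789 PJ
Step 2: Q_rec = Q_s * RF = 391.4789 * 0.177 = 69.292 PJ
Q_rec = 69.292 PJ


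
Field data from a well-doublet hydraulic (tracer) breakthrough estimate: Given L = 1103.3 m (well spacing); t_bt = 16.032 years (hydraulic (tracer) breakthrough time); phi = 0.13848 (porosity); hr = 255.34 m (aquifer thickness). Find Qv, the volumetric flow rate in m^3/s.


Qv = pi*hr*phi*L^2 / (3*t_bt*365.25*86400)
Qv = pi*255.34*0.13848*1103.3^2 / (3*16.032*365.25*86400)
Qv = 0.089090 m^3/s


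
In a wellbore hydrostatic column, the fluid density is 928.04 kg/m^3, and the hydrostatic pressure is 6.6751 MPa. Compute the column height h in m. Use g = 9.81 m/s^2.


h = P * 1e6 / (g * rho)
h = 6.6751 * 1e6 / (9.81 * 928.04)
h = 733.20 m


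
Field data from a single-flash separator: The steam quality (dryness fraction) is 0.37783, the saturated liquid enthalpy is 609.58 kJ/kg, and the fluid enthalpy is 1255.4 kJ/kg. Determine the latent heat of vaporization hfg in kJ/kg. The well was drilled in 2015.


hfg = (h - hf) / x
hfg = (1255.4 - 609.58) / 0.37783
hfg = 1709.3 kJ/kg


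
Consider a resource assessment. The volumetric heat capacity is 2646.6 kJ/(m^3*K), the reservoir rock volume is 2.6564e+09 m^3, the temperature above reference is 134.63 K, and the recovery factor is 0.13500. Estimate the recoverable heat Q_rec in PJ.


Step 1: Q_s = Vr*rhoc*dT/1e12 = 2.6564e+09*2646.6*134.63/1e12 = 946.5066 PJ
Step 2: Q_rec = Q_s * RF = 946.5066 * 0.135 = 127.78 PJ
Q_rec = 127.78 PJ


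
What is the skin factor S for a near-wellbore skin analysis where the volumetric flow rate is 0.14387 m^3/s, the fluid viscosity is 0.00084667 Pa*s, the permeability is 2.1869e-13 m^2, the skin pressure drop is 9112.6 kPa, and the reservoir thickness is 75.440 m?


S = dP_s * 1000 * 2*pi*k*hr / (q*mu)
S = 9112.6 * 1000 * 2*pi*2.1869e-13*75.440 / (0.14387*0.00084667)
S = 7.7548


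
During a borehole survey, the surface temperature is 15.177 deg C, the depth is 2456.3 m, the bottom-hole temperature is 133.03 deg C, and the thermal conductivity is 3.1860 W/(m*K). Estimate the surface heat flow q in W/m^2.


Step 1: grad = (T_d - T_surf)/d * 1000 = (133.03 - 15.177)/2456.3 * 1000 = 47.97989 deg C/km
Step 2: q = k * grad / 1000 = 3.186 * 47.97989 / 1000 = 0.15286 W/m^2
q = 0.15286 W/m^2


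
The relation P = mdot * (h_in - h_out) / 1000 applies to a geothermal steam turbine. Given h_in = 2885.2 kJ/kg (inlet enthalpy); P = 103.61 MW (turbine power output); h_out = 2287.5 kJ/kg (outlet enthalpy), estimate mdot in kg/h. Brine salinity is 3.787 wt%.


mdot = P * 1000 / (h_in - h_out)
mdot = 103.61 * 1000 / (2885.2 - 2287.5)
mdot = 173.3478 kg/s
Convert: 173.3478 kg/s * 3600.0 = 6.2405e+05 kg/h
mdot = 6.2405e+05 kg/h


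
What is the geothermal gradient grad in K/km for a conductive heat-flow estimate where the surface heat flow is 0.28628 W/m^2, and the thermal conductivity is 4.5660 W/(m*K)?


grad = q * 1000 / k
grad = 0.28628 * 1000 / 4.5660
grad = 62.69820 deg C/km
Convert: 62.69820 deg C/km * 1.0 = 62.698 K/km
grad = 62.698 K/km


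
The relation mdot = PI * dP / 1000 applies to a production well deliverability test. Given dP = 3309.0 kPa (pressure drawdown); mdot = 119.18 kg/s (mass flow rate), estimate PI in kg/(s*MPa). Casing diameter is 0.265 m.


PI = mdot * 1000 / dP
PI = 119.18 * 1000 / 3309.0
PI = 36.017 kg/(s*MPa)


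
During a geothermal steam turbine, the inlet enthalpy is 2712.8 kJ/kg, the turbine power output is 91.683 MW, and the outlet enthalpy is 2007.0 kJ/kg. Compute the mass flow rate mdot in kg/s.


mdot = P * 1000 / (h_in - h_out)
mdot = 91.683 * 1000 / (2712.8 - 2007.0)
mdot = 129.90 kg/s


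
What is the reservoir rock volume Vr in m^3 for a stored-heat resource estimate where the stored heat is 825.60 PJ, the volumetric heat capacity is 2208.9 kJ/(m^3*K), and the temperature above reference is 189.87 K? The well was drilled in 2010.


Vr = Q_s * 1e12 / (rhoc * dT)
Vr = 825.60 * 1e12 / (2208.9 * 189.87)
Vr = 1.9685e+09 m^3


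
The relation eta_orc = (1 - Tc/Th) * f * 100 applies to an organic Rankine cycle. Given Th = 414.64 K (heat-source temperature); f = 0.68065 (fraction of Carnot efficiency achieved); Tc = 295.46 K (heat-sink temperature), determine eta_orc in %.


eta_orc = (1 - Tc/Th) * f * 100
eta_orc = (1 - 295.46/414.64) * 0.68065 * 100
eta_orc = 19.564 %


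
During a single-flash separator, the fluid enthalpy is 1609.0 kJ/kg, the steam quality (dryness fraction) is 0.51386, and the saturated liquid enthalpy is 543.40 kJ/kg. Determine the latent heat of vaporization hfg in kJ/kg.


hfg = (h - hf) / x
hfg = (1609.0 - 543.40) / 0.51386
hfg = 2073.7 kJ/kg


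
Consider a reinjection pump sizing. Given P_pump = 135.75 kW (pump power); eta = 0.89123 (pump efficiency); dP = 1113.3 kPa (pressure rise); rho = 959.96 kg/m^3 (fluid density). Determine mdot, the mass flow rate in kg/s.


mdot = P_pump * rho * eta / dP
mdot = 135.75 * 959.96 * 0.89123 / 1113.3
mdot = 104.32 kg/s


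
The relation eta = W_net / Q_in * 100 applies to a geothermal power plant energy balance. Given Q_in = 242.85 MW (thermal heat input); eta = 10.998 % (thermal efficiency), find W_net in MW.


W_net = eta / 100 * Q_in
W_net = 10.998 / 100 * 242.85
W_net = 26.709 MW


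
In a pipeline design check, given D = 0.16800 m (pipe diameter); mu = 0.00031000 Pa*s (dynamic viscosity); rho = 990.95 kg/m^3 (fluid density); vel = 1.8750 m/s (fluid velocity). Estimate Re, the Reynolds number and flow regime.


Step 1: Re = rho*vel*D/mu = 990.95*1.875*0.168/0.00031 = 1.0069e+06
Step 2: Re = 1.0069e+06 > 4000, so flow is turbulent.
Re = 1.0069e+06 (turbulent)


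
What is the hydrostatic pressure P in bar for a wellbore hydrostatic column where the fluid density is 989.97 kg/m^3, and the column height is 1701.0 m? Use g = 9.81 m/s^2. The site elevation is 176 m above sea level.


P = rho * g * h / 1e6
P = 989.97 * 9.81 * 1701.0 / 1e6
P = 16.51944 MPa
Convert: 16.51944 MPa * 10.0 = 165.19 bar
P = 165.19 bar


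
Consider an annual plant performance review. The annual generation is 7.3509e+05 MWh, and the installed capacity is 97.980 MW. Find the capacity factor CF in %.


CF = E_a / (cap * 8760) * 100
CF = 7.3509e+05 / (97.980 * 8760) * 100
CF = 85.644 %


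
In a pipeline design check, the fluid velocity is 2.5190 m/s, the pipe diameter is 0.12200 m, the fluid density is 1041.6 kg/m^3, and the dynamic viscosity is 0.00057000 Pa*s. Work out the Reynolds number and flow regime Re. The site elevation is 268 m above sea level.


Step 1: Re = rho*vel*D/mu = 1041.6*2.519*0.122/0.00057 = 5.6158e+05
Step 2: Re = 5.6158e+05 > 4000, so flow is turbulent.
Re = 5.6158e+05 (turbulent)


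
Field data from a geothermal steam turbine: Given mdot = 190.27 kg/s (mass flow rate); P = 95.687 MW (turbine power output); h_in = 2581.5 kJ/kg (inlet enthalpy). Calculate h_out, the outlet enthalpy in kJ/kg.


h_out = h_in - P * 1000 / mdot
h_out = 2581.5 - 95.687 * 1000 / 190.27
h_out = 2078.6 kJ/kg


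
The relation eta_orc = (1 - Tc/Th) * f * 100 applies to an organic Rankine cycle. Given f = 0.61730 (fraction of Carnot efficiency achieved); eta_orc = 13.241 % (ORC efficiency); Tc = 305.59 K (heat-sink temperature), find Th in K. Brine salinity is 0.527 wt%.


Th = Tc / (1 - (eta_orc/100)/f)
Th = 305.59 / (1 - (13.241/100)/0.61730)
Th = 389.04 K


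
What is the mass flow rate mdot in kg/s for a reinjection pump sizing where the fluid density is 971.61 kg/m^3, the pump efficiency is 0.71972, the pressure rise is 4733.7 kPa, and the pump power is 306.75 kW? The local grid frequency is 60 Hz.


mdot = P_pump * rho * eta / dP
mdot = 306.75 * 971.61 * 0.71972 / 4733.7
mdot = 45.315 kg/s


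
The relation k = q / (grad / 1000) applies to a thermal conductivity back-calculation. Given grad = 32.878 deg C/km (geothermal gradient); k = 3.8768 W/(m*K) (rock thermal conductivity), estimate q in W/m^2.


q = k * grad / 1000
q = 3.8768 * 32.878 / 1000
q = 0.12746 W/m^2


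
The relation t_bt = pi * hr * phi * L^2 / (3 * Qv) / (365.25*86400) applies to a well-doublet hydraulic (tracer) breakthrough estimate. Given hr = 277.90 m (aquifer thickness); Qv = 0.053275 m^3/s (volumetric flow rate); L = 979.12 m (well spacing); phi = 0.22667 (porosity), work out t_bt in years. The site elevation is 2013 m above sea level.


t_bt = pi * hr * phi * L^2 / (3 * Qv) / (365.25*86400)
t_bt = pi * 277.90 * 0.22667 * 979.12^2 / (3 * 0.053275) / (365.25*86400)
t_bt = 37.615 years


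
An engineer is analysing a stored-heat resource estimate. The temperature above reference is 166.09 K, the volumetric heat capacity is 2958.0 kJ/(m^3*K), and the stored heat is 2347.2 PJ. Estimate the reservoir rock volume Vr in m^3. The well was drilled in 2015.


Vr = Q_s * 1e12 / (rhoc * dT)
Vr = 2347.2 * 1e12 / (2958.0 * 166.09)
Vr = 4.7776e+09 m^3


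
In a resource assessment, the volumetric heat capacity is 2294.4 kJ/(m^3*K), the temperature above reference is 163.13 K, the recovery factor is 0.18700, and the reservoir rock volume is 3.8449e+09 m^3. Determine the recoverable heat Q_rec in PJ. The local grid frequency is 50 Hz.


Step 1: Q_s = Vr*rhoc*dT/1e12 = 3.8449e+09*2294.4*163.13/1e12 = 1439.090 PJ
Step 2: Q_rec = Q_s * RF = 1439.090 * 0.187 = 269.11 PJ
Q_rec = 269.11 PJ


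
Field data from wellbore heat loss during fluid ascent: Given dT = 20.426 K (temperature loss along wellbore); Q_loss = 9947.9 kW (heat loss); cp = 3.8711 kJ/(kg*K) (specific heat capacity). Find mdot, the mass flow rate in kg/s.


mdot = Q_loss / (cp * dT)
mdot = 9947.9 / (3.8711 * 20.426)
mdot = 125.81 kg/s


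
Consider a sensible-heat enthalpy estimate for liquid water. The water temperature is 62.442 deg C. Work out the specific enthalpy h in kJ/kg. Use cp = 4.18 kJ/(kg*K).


h = cp * T
h = 4.18 * 62.442
h = 261.01 kJ/kg


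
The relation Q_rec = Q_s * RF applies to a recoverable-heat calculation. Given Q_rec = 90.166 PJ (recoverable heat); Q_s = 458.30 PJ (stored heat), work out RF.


RF = Q_rec / Q_s
RF = 90.166 / 458.30
RF = 0.19674


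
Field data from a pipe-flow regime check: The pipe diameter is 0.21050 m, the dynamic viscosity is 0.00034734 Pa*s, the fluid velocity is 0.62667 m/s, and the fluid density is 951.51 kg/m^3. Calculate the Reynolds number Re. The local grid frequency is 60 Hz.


Re = rho * vel * D / mu
Re = 951.51 * 0.62667 * 0.21050 / 0.00034734
Re = 3.6137e+05


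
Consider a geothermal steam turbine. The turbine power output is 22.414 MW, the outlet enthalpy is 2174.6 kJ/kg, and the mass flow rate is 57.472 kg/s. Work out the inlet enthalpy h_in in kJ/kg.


h_in = h_out + P * 1000 / mdot
h_in = 2174.6 + 22.414 * 1000 / 57.472
h_in = 2564.6 kJ/kg


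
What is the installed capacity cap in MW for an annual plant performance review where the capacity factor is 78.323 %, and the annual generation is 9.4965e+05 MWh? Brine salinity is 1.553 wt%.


cap = E_a / (CF/100 * 8760)
cap = 9.4965e+05 / (78.323/100 * 8760)
cap = 138.41 MW


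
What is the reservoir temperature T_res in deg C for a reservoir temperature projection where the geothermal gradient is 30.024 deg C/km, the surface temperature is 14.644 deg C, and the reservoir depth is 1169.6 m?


T_res = T_surf + grad * d / 1000
T_res = 14.644 + 30.024 * 1169.6 / 1000
T_res = 49.760 deg C


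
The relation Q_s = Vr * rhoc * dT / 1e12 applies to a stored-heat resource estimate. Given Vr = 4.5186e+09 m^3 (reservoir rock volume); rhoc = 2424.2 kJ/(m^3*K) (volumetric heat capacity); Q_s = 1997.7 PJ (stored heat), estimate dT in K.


dT = Q_s * 1e12 / (Vr * rhoc)
dT = 1997.7 * 1e12 / (4.5186e+09 * 2424.2)
dT = 182.37 K


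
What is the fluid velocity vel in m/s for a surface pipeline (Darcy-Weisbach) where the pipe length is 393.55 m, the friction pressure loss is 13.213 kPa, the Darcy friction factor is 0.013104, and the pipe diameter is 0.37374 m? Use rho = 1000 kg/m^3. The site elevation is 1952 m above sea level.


vel = sqrt(dP*1000*2*D / (f*L*rho))
vel = sqrt(13.213*1000*2*0.37374 / (0.013104*393.55*1000))
vel = 1.3839 m/s


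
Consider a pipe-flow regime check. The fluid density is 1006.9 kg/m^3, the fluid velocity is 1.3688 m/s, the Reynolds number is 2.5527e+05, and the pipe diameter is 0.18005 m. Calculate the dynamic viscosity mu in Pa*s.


mu = rho * vel * D / Re
mu = 1006.9 * 1.3688 * 0.18005 / 2.5527e+05
mu = 0.00097212 Pa*s


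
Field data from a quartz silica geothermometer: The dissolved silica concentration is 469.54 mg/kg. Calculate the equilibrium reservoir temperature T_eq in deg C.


T_eq = 1309 / (5.19 - log10(SiO2)) - 273.15
T_eq = 1309 / (5.19 - log10(469.54)) - 273.15
T_eq = 246.64 deg C


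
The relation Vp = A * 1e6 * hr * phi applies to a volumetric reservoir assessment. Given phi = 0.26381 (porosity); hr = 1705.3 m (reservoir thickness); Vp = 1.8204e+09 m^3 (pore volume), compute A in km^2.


A = Vp / (1e6 * hr * phi)
A = 1.8204e+09 / (1e6 * 1705.3 * 0.26381)
A = 4.0465 km^2


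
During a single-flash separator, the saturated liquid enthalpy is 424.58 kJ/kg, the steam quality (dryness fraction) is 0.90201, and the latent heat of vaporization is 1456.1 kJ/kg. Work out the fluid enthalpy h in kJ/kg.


h = hf + x * hfg
h = 424.58 + 0.90201 * 1456.1
h = 1738.0 kJ/kg


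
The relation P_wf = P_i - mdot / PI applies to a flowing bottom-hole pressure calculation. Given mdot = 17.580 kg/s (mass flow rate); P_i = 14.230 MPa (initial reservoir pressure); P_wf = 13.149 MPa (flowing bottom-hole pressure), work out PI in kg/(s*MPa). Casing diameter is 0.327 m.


PI = mdot / (P_i - P_wf)
PI = 17.580 / (14.230 - 13.149)
PI = 16.263 kg/(s*MPa)


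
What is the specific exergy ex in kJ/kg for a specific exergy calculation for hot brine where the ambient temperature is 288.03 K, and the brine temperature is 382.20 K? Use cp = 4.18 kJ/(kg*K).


ex = cp * ((T_b - T_0) - T_0 * ln(T_b/T_0))
ex = 4.18 * ((382.20 - 288.03) - 288.03 * ln(382.20/288.03))
ex = 53.054 kJ/kg


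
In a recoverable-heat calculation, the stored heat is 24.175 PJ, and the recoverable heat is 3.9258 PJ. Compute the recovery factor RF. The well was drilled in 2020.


RF = Q_rec / Q_s
RF = 3.9258 / 24.175
RF = 0.16239


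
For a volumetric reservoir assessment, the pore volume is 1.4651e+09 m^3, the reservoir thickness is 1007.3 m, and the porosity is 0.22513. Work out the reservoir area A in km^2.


A = Vp / (1e6 * hr * phi)
A = 1.4651e+09 / (1e6 * 1007.3 * 0.22513)
A = 6.4606 km^2


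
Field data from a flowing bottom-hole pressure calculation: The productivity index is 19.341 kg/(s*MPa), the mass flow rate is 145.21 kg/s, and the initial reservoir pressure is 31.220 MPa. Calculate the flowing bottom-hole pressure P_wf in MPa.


P_wf = P_i - mdot / PI
P_wf = 31.220 - 145.21 / 19.341
P_wf = 23.712 MPa


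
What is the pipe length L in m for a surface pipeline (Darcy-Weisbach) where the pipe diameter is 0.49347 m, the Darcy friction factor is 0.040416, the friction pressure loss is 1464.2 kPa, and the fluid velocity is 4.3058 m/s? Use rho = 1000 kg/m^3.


L = dP*1000*D / (f*rho*vel^2/2)
L = 1464.2*1000*0.49347 / (0.040416*1000*4.3058^2/2)
L = 1928.5 m


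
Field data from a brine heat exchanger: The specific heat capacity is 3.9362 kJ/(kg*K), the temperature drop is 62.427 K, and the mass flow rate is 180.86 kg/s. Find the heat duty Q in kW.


Q = mdot * cp * dT / 1000
Q = 180.86 * 3.9362 * 62.427 / 1000
Q = 44.44185 MW
Convert: 44.44185 MW * 1000.0 = 44442 kW
Q = 44442 kW


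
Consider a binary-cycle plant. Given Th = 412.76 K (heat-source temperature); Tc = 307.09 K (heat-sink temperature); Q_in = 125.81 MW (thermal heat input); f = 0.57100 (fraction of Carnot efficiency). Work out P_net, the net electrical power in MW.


Step 1: eta = (1 - Tc/Th)*f = (1 - 307.09/412.76)*0.571 = 0.1461808
Step 2: P_net = eta * Q_in = 0.1461808 * 125.81 = 18.391 MW
P_net = 18.391 MW


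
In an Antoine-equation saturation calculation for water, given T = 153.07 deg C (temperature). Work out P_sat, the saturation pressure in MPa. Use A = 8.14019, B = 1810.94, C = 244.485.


P_sat = 10^(A - B/(C + T)) / 760 * 0.101325
P_sat = 10^(8.14019 - 1810.94/(244.485 + 153.07)) / 760 * 0.101325
P_sat = 0.51274 MPa


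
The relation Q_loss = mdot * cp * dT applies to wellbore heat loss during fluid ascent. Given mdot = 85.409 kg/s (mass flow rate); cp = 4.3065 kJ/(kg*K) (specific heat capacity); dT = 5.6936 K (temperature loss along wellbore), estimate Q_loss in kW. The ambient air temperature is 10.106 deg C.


Q_loss = mdot * cp * dT
Q_loss = 85.409 * 4.3065 * 5.6936
Q_loss = 2094.2 kW


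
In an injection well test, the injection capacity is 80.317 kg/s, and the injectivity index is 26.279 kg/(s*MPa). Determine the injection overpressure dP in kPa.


dP = mdot * 1000 / II
dP = 80.317 * 1000 / 26.279
dP = 3056.3 kPa


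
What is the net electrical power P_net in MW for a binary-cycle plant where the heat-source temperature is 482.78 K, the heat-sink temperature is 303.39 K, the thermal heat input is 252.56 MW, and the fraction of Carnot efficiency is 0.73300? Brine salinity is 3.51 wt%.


Step 1: eta = (1 - Tc/Th)*f = (1 - 303.39/482.78)*0.733 = 0.2723660
Step 2: P_net = eta * Q_in = 0.2723660 * 252.56 = 68.789 MW
P_net = 68.789 MW


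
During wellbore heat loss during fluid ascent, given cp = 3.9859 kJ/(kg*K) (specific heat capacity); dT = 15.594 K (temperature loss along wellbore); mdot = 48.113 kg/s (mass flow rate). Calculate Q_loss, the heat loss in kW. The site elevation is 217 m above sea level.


Q_loss = mdot * cp * dT
Q_loss = 48.113 * 3.9859 * 15.594
Q_loss = 2990.5 kW


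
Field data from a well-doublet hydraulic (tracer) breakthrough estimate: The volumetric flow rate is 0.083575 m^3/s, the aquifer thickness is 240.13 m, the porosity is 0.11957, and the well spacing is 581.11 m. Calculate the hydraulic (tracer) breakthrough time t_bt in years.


t_bt = pi * hr * phi * L^2 / (3 * Qv) / (365.25*86400)
t_bt = pi * 240.13 * 0.11957 * 581.11^2 / (3 * 0.083575) / (365.25*86400)
t_bt = 3.8498 years


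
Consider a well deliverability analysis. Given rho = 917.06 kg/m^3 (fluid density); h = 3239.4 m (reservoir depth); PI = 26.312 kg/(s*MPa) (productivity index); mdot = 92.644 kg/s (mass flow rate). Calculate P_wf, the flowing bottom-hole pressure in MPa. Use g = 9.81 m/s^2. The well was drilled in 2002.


Step 1: P_i = rho*g*h/1e6 = 917.06*9.81*3239.4/1e6 = 29.14280 MPa
Step 2: P_wf = P_i - mdot/PI = 29.14280 - 92.644/26.312 = 25.622 MPa
P_wf = 25.622 MPa


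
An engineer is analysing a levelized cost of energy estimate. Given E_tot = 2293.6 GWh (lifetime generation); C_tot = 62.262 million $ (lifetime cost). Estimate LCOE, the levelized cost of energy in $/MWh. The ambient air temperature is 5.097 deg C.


LCOE = C_tot / E_tot * 100
LCOE = 62.262 / 2293.6 * 100
LCOE = 2.714597 cents/kWh
Convert: 2.714597 cents/kWh * 10.0 = 27.146 $/MWh
LCOE = 27.146 $/MWh


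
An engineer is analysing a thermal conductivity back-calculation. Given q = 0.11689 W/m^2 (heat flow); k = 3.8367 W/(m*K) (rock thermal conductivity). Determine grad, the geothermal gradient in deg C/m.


grad = q / k * 1000
grad = 0.11689 / 3.8367 * 1000
grad = 30.46629 deg C/km
Convert: 30.46629 deg C/km * 0.001 = 0.030466 deg C/m
grad = 0.030466 deg C/m


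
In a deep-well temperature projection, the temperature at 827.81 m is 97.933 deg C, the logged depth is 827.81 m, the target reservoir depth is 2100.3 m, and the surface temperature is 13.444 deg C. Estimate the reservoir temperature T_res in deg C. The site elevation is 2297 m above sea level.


Step 1: grad = (T_d1 - T_surf)/d1 * 1000 = (97.933 - 13.444)/827.81 * 1000 = 102.0633 deg C/km
Step 2: T_res = T_surf + grad*d2/1000 = 13.444 + 102.0633*2100.3/1000 = 227.81 deg C
T_res = 227.81 deg C


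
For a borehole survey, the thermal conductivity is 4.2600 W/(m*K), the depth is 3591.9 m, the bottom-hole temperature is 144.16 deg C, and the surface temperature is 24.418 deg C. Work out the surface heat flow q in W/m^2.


Step 1: grad = (T_d - T_surf)/d * 1000 = (144.16 - 24.418)/3591.9 * 1000 = 33.33667 deg C/km
Step 2: q = k * grad / 1000 = 4.26 * 33.33667 / 1000 = 0.14201 W/m^2
q = 0.14201 W/m^2


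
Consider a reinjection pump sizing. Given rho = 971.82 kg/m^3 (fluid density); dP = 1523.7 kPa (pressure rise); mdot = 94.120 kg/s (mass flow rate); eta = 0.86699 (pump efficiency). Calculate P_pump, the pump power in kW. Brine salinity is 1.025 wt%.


P_pump = mdot * dP / (rho * eta)
P_pump = 94.120 * 1523.7 / (971.82 * 0.86699)
P_pump = 170.21 kW


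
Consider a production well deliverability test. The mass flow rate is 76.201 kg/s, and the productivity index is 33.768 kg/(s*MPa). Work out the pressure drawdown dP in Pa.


dP = mdot * 1000 / PI
dP = 76.201 * 1000 / 33.768
dP = 2256.604 kPa
Convert: 2256.604 kPa * 1000.0 = 2.2566e+06 Pa
dP = 2.2566e+06 Pa


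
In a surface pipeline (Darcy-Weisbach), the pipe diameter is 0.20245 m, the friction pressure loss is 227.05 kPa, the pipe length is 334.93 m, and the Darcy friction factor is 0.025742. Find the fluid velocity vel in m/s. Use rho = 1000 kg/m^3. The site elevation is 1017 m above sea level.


vel = sqrt(dP*1000*2*D / (f*L*rho))
vel = sqrt(227.05*1000*2*0.20245 / (0.025742*334.93*1000))
vel = 3.2654 m/s


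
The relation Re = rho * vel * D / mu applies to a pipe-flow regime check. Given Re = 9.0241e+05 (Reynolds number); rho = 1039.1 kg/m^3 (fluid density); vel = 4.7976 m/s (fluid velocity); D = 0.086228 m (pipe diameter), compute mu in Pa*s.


mu = rho * vel * D / Re
mu = 1039.1 * 4.7976 * 0.086228 / 9.0241e+05
mu = 0.00047635 Pa*s


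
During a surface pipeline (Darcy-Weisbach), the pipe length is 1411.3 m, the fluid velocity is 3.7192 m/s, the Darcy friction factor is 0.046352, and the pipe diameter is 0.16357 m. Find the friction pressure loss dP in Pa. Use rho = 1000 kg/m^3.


dP = f * (L/D) * (rho*vel^2/2) / 1000
dP = 0.046352 * (1411.3/0.16357) * (1000*3.7192^2/2) / 1000
dP = 2766.007 kPa
Convert: 2766.007 kPa * 1000.0 = 2.7660e+06 Pa
dP = 2.7660e+06 Pa


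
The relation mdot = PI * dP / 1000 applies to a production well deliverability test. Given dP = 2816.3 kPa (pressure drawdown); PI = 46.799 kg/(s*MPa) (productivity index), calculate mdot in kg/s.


mdot = PI * dP / 1000
mdot = 46.799 * 2816.3 / 1000
mdot = 131.80 kg/s


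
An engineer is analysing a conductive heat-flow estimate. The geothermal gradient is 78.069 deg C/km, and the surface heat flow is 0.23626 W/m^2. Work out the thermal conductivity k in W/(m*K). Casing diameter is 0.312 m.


k = q * 1000 / grad
k = 0.23626 * 1000 / 78.069
k = 3.0263 W/(m*K)


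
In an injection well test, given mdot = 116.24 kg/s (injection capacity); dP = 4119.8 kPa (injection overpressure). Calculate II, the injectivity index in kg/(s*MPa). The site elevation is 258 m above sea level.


II = mdot * 1000 / dP
II = 116.24 * 1000 / 4119.8
II = 28.215 kg/(s*MPa)


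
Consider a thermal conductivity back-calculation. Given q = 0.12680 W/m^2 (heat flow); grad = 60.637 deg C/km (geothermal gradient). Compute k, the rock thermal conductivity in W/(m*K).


k = q / (grad / 1000)
k = 0.12680 / (60.637 / 1000)
k = 2.0911 W/(m*K)


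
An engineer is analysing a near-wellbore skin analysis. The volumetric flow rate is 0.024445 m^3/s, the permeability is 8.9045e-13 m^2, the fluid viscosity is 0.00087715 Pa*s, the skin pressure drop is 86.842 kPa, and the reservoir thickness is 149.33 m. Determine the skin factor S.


S = dP_s * 1000 * 2*pi*k*hr / (q*mu)
S = 86.842 * 1000 * 2*pi*8.9045e-13*149.33 / (0.024445*0.00087715)
S = 3.3838


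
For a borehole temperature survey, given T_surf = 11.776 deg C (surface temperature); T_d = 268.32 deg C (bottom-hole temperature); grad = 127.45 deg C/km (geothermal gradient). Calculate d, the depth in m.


d = (T_d - T_surf) / grad * 1000
d = (268.32 - 11.776) / 127.45 * 1000
d = 2012.9 m


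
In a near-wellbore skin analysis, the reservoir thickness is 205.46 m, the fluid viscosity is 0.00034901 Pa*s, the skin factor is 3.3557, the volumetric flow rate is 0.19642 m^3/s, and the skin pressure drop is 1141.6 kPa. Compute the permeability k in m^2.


k = S*q*mu / (2*pi*dP_s*1000*hr)
k = 3.3557*0.19642*0.00034901 / (2*pi*1141.6*1000*205.46)
k = 1.5609e-13 m^2


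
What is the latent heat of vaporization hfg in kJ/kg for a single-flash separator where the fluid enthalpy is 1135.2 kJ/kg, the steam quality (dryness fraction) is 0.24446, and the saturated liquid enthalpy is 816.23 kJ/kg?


hfg = (h - hf) / x
hfg = (1135.2 - 816.23) / 0.24446
hfg = 1304.8 kJ/kg


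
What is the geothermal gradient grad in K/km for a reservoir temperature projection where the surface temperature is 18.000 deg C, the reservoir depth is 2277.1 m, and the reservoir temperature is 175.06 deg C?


grad = (T_res - T_surf) / d * 1000
grad = (175.06 - 18.000) / 2277.1 * 1000
grad = 68.97369 deg C/km
Convert: 68.97369 deg C/km * 1.0 = 68.974 K/km
grad = 68.974 K/km


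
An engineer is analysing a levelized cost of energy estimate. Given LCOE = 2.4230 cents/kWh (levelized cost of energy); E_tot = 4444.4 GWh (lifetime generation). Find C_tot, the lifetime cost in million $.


C_tot = LCOE / 100 * E_tot
C_tot = 2.4230 / 100 * 4444.4
C_tot = 107.69 million $


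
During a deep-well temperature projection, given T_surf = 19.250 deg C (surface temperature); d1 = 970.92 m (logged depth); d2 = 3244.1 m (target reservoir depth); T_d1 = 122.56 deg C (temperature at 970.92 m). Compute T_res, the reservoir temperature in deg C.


Step 1: grad = (T_d1 - T_surf)/d1 * 1000 = (122.56 - 19.25)/970.92 * 1000 = 106.4042 deg C/km
Step 2: T_res = T_surf + grad*d2/1000 = 19.25 + 106.4042*3244.1/1000 = 364.44 deg C
T_res = 364.44 deg C


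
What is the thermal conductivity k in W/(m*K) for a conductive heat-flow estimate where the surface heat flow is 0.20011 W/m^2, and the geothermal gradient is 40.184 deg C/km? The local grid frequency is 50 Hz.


k = q * 1000 / grad
k = 0.20011 * 1000 / 40.184
k = 4.9798 W/(m*K)


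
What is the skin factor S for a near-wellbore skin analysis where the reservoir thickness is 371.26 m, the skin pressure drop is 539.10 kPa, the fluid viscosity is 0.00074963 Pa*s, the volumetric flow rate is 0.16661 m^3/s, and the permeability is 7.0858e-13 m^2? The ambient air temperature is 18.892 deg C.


S = dP_s * 1000 * 2*pi*k*hr / (q*mu)
S = 539.10 * 1000 * 2*pi*7.0858e-13*371.26 / (0.16661*0.00074963)
S = 7.1346


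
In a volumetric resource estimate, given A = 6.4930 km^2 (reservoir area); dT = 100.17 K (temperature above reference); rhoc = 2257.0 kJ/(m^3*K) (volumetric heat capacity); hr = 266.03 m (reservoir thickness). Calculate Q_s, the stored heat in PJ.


Step 1: Vr = A*1e6*hr = 6.493*1e6*266.03 = 1.727333e+09 m^3
Step 2: Q_s = Vr*rhoc*dT/1e12 = 1.727333e+09*2257.0*100.17/1e12 = 390.52 PJ
Q_s = 390.52 PJ


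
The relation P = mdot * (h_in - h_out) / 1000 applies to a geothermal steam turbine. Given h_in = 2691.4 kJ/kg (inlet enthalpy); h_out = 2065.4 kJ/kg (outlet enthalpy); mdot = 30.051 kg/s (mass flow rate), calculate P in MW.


P = mdot * (h_in - h_out) / 1000
P = 30.051 * (2691.4 - 2065.4) / 1000
P = 18.812 MW


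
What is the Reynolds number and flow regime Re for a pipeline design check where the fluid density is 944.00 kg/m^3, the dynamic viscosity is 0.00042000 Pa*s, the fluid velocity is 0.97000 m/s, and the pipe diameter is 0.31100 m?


Step 1: Re = rho*vel*D/mu = 944.0*0.97*0.311/0.00042 = 6.7804e+05
Step 2: Re = 6.7804e+05 > 4000, so flow is turbulent.
Re = 6.7804e+05 (turbulent)


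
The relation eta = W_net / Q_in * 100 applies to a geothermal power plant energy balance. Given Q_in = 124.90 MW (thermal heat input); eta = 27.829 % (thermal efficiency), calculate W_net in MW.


W_net = eta / 100 * Q_in
W_net = 27.829 / 100 * 124.90
W_net = 34.758 MW


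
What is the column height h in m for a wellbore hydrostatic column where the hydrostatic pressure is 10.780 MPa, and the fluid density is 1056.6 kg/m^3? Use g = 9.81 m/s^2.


h = P * 1e6 / (g * rho)
h = 10.780 * 1e6 / (9.81 * 1056.6)
h = 1040.0 m


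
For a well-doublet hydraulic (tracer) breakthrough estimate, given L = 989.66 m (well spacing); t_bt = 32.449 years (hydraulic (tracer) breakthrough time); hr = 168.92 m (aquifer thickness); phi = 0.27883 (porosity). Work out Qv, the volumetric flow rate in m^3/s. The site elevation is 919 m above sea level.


Qv = pi*hr*phi*L^2 / (3*t_bt*365.25*86400)
Qv = pi*168.92*0.27883*989.66^2 / (3*32.449*365.25*86400)
Qv = 0.047175 m^3/s


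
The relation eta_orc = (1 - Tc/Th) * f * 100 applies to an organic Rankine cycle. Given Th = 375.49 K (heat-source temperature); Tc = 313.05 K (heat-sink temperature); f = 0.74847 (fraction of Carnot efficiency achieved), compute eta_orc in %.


eta_orc = (1 - Tc/Th) * f * 100
eta_orc = (1 - 313.05/375.49) * 0.74847 * 100
eta_orc = 12.446 %


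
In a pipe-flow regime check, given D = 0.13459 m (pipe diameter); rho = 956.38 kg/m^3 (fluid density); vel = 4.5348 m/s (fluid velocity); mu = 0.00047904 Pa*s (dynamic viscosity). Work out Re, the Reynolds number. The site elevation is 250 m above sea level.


Re = rho * vel * D / mu
Re = 956.38 * 4.5348 * 0.13459 / 0.00047904
Re = 1.2185e+06


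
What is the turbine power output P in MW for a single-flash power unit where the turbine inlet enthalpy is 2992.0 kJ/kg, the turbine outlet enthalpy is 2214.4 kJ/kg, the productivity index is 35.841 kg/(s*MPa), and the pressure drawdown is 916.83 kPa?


Step 1: mdot = PI * dP / 1000 = 35.841 * 916.83 / 1000 = 32.86010 kg/s
Step 2: P = mdot*(h_in - h_out)/1000 = 32.86010*(2992.0 - 2214.4)/1000 = 25.552 MW
P = 25.552 MW


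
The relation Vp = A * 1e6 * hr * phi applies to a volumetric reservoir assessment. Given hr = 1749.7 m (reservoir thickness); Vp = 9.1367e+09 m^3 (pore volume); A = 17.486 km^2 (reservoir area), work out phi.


phi = Vp / (A * 1e6 * hr)
phi = 9.1367e+09 / (17.486 * 1e6 * 1749.7)
phi = 0.29863


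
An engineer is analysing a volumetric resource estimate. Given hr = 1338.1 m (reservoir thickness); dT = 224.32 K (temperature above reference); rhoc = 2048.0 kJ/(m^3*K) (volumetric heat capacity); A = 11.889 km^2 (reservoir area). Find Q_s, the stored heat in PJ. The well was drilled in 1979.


Step 1: Vr = A*1e6*hr = 11.889*1e6*1338.1 = 1.590867e+10 m^3
Step 2: Q_s = Vr*rhoc*dT/1e12 = 1.590867e+10*2048.0*224.32/1e12 = 7308.6 PJ
Q_s = 7308.6 PJ


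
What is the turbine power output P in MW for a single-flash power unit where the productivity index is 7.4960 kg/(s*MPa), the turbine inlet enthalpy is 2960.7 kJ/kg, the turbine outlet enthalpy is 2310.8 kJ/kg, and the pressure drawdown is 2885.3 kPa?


Step 1: mdot = PI * dP / 1000 = 7.496 * 2885.3 / 1000 = 21.62821 kg/s
Step 2: P = mdot*(h_in - h_out)/1000 = 21.62821*(2960.7 - 2310.8)/1000 = 14.056 MW
P = 14.056 MW


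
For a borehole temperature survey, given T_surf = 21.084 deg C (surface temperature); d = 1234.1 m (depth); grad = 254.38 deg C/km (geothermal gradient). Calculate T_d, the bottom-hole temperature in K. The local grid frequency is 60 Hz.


T_d = T_surf + grad * d / 1000
T_d = 21.084 + 254.38 * 1234.1 / 1000
T_d = 335.0144 deg C
Convert to K: 335.0144 + 273.15 = 608.16 K
T_d = 608.16 K


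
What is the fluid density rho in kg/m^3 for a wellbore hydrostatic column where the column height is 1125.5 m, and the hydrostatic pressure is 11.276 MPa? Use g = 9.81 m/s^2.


rho = P * 1e6 / (g * h)
rho = 11.276 * 1e6 / (9.81 * 1125.5)
rho = 1021.3 kg/m^3


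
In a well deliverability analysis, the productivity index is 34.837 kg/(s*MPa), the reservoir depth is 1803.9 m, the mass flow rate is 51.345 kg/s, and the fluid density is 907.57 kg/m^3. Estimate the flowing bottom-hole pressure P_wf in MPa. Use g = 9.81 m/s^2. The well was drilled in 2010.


Step 1: P_i = rho*g*h/1e6 = 907.57*9.81*1803.9/1e6 = 16.06059 MPa
Step 2: P_wf = P_i - mdot/PI = 16.06059 - 51.345/34.837 = 14.587 MPa
P_wf = 14.587 MPa


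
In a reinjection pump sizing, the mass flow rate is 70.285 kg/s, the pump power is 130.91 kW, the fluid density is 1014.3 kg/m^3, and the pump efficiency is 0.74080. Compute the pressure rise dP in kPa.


dP = P_pump * rho * eta / mdot
dP = 130.91 * 1014.3 * 0.74080 / 70.285
dP = 1399.5 kPa


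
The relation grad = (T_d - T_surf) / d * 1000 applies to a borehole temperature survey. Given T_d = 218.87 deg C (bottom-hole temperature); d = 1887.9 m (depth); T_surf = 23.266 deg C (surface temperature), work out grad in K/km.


grad = (T_d - T_surf) / d * 1000
grad = (218.87 - 23.266) / 1887.9 * 1000
grad = 103.6093 deg C/km
Convert: 103.6093 deg C/km * 1.0 = 103.61 K/km
grad = 103.61 K/km


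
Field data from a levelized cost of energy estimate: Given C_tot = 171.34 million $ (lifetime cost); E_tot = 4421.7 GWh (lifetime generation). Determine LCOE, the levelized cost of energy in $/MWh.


LCOE = C_tot / E_tot * 100
LCOE = 171.34 / 4421.7 * 100
LCOE = 3.874980 cents/kWh
Convert: 3.874980 cents/kWh * 10.0 = 38.750 $/MWh
LCOE = 38.750 $/MWh


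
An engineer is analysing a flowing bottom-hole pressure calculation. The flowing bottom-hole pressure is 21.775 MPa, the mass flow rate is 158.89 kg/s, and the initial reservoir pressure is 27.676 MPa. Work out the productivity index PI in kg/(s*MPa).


PI = mdot / (P_i - P_wf)
PI = 158.89 / (27.676 - 21.775)
PI = 26.926 kg/(s*MPa)


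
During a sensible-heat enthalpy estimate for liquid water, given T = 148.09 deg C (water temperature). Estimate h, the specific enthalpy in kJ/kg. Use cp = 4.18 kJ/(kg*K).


h = cp * T
h = 4.18 * 148.09
h = 619.02 kJ/kg


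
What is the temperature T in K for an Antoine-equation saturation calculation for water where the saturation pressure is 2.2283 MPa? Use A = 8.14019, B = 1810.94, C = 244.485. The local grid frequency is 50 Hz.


T = B / (A - log10(P_sat * 760 / 0.101325)) - C
T = 1810.94 / (8.14019 - log10(2.2283 * 760 / 0.101325)) - 244.485
T = 217.8292 deg C
Convert to K: 217.8292 + 273.15 = 490.98 K
T = 490.98 K


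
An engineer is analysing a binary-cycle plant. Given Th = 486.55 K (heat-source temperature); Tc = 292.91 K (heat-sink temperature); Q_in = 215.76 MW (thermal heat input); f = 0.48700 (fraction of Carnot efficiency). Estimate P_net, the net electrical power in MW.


Step 1: eta = (1 - Tc/Th)*f = (1 - 292.91/486.55)*0.487 = 0.1938191
Step 2: P_net = eta * Q_in = 0.1938191 * 215.76 = 41.818 MW
P_net = 41.818 MW


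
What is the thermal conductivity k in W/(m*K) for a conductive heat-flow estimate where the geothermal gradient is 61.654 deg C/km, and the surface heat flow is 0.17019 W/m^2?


k = q * 1000 / grad
k = 0.17019 * 1000 / 61.654
k = 2.7604 W/(m*K)


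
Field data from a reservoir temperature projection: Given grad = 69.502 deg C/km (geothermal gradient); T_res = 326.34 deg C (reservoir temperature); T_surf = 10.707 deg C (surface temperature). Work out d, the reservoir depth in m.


d = (T_res - T_surf) / grad * 1000
d = (326.34 - 10.707) / 69.502 * 1000
d = 4541.4 m


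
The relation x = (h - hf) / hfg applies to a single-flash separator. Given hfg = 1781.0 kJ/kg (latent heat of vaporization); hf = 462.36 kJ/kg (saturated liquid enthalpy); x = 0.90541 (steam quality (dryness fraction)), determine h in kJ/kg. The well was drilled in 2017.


h = hf + x * hfg
h = 462.36 + 0.90541 * 1781.0
h = 2074.9 kJ/kg


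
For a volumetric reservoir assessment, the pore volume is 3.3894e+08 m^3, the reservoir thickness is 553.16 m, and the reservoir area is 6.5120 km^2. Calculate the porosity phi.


phi = Vp / (A * 1e6 * hr)
phi = 3.3894e+08 / (6.5120 * 1e6 * 553.16)
phi = 0.094093


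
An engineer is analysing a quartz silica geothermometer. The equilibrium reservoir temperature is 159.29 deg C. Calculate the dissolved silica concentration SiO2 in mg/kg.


SiO2 = 10^(5.19 - 1309/(T_eq + 273.15))
SiO2 = 10^(5.19 - 1309/(159.29 + 273.15))
SiO2 = 145.54 mg/kg


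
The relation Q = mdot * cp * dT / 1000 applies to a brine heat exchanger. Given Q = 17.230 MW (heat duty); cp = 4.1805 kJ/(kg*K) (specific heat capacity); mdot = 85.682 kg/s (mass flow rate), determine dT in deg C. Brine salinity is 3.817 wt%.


dT = Q * 1000 / (mdot * cp)
dT = 17.230 * 1000 / (85.682 * 4.1805)
dT = 48.10248 K
Convert (temperature difference, 1 K = 1 deg C): 48.10248 K = 48.10248 deg C
dT = 48.102 deg C


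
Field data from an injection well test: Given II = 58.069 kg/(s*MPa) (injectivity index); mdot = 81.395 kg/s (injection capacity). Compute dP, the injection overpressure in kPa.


dP = mdot * 1000 / II
dP = 81.395 * 1000 / 58.069
dP = 1401.7 kPa


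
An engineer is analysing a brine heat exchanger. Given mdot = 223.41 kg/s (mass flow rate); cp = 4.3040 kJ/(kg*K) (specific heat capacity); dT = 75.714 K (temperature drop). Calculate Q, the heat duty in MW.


Q = mdot * cp * dT / 1000
Q = 223.41 * 4.3040 * 75.714 / 1000
Q = 72.803 MW


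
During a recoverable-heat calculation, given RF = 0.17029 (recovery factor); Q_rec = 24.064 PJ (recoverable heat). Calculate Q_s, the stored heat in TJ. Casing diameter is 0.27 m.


Q_s = Q_rec / RF
Q_s = 24.064 / 0.17029
Q_s = 141.3119 PJ
Convert: 141.3119 PJ * 1000.0 = 1.4131e+05 TJ
Q_s = 1.4131e+05 TJ


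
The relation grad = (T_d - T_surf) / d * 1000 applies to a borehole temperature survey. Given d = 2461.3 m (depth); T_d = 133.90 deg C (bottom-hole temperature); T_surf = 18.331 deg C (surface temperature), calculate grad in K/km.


grad = (T_d - T_surf) / d * 1000
grad = (133.90 - 18.331) / 2461.3 * 1000
grad = 46.95445 deg C/km
Convert: 46.95445 deg C/km * 1.0 = 46.954 K/km
grad = 46.954 K/km


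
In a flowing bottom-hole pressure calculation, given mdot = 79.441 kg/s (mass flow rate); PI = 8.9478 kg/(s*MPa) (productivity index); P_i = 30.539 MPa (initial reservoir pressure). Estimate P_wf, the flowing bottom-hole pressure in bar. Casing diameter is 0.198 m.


P_wf = P_i - mdot / PI
P_wf = 30.539 - 79.441 / 8.9478
P_wf = 21.66073 MPa
Convert: 21.66073 MPa * 10.0 = 216.61 bar
P_wf = 216.61 bar


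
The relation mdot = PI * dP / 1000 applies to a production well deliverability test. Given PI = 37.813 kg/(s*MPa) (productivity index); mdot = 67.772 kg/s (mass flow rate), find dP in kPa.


dP = mdot * 1000 / PI
dP = 67.772 * 1000 / 37.813
dP = 1792.3 kPa


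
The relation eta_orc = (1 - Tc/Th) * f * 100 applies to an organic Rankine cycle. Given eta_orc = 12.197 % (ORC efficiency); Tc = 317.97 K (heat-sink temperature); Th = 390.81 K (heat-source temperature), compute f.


f = (eta_orc/100) / (1 - Tc/Th)
f = (12.197/100) / (1 - 317.97/390.81)
f = 0.65441


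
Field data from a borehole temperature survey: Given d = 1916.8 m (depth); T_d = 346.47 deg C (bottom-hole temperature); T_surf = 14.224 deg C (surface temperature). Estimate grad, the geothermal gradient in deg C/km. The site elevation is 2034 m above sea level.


grad = (T_d - T_surf) / d * 1000
grad = (346.47 - 14.224) / 1916.8 * 1000
grad = 173.33 deg C/km


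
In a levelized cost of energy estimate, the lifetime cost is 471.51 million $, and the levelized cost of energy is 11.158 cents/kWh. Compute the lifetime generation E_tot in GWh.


E_tot = C_tot / LCOE * 100
E_tot = 471.51 / 11.158 * 100
E_tot = 4225.8 GWh


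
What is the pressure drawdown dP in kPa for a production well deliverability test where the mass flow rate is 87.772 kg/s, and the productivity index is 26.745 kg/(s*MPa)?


dP = mdot * 1000 / PI
dP = 87.772 * 1000 / 26.745
dP = 3281.8 kPa
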